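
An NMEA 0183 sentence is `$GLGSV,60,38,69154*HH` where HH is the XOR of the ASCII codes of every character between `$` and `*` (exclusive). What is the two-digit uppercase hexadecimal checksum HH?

57

XOR the ASCII codes of the payload characters:
  'G' = 0x47 → acc = 0x47
  'L' = 0x4C → acc = 0x0B
  'G' = 0x47 → acc = 0x4C
  'S' = 0x53 → acc = 0x1F
  'V' = 0x56 → acc = 0x49
  ',' = 0x2C → acc = 0x65
  '6' = 0x36 → acc = 0x53
  '0' = 0x30 → acc = 0x63
  ',' = 0x2C → acc = 0x4F
  '3' = 0x33 → acc = 0x7C
  '8' = 0x38 → acc = 0x44
  ',' = 0x2C → acc = 0x68
  '6' = 0x36 → acc = 0x5E
  '9' = 0x39 → acc = 0x67
  '1' = 0x31 → acc = 0x56
  '5' = 0x35 → acc = 0x63
  '4' = 0x34 → acc = 0x57
Checksum = 0x57.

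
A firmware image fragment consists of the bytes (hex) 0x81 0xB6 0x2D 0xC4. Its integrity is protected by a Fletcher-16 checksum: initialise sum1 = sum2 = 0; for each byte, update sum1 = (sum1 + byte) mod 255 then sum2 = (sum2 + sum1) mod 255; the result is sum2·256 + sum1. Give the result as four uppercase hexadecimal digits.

492A

Running sums (mod 255):
  after byte 0 (0x81): sum1=129, sum2=129
  after byte 1 (0xB6): sum1=56, sum2=185
  after byte 2 (0x2D): sum1=101, sum2=31
  after byte 3 (0xC4): sum1=42, sum2=73
Checksum = sum2·256 + sum1 = 73·256 + 42 = 18730 = 0x492A.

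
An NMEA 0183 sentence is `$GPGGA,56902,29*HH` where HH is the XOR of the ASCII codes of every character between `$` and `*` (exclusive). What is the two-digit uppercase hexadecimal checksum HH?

XOR the ASCII codes of the payload characters:
  'G' = 0x47 → acc = 0x47
  'P' = 0x50 → acc = 0x17
  'G' = 0x47 → acc = 0x50
  'G' = 0x47 → acc = 0x17
  'A' = 0x41 → acc = 0x56
  ',' = 0x2C → acc = 0x7A
  '5' = 0x35 → acc = 0x4F
  '6' = 0x36 → acc = 0x79
  '9' = 0x39 → acc = 0x40
  '0' = 0x30 → acc = 0x70
  '2' = 0x32 → acc = 0x42
  ',' = 0x2C → acc = 0x6E
  '2' = 0x32 → acc = 0x5C
  '9' = 0x39 → acc = 0x65
Checksum = 0x65.

65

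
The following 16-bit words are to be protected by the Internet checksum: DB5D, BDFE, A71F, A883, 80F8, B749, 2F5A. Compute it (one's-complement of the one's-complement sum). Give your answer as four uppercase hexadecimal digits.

AF63

One's-complement addition (fold any carry out of bit 15 back into bit 0):
  0xDB5D + 0xBDFE = 0x1995B → wrap carry → 0x995C
  0x995C + 0xA71F = 0x1407B → wrap carry → 0x407C
  0x407C + 0xA883 = 0x0E8FF
  0xE8FF + 0x80F8 = 0x169F7 → wrap carry → 0x69F8
  0x69F8 + 0xB749 = 0x12141 → wrap carry → 0x2142
  0x2142 + 0x2F5A = 0x0509C
One's-complement sum = 0x509C.
Checksum = ~0x509C & 0xFFFF = 0xAF63.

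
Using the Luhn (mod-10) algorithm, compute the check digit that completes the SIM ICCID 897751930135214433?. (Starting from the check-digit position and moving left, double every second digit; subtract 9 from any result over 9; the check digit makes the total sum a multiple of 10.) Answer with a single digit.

8

Partial digits right→left: 3 3 4 4 1 2 5 3 1 0 3 9 1 5 7 7 9 8
Double every second digit counting from the check-digit position (so the 1st, 3rd, 5th, ... of the partial from the right).
  doubled (with −9 where >9): 6 8 2 1 2 6 2 5 9 → sum 41
  kept as-is: 3 4 2 3 0 9 5 7 8 → sum 41
Total = 41 + 41 = 82.
Check digit = (10 − (82 mod 10)) mod 10 = 8.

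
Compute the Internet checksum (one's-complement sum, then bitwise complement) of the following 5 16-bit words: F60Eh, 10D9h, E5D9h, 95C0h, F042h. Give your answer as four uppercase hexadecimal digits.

One's-complement addition (fold any carry out of bit 15 back into bit 0):
  0xF60E + 0x10D9 = 0x106E7 → wrap carry → 0x06E8
  0x06E8 + 0xE5D9 = 0x0ECC1
  0xECC1 + 0x95C0 = 0x18281 → wrap carry → 0x8282
  0x8282 + 0xF042 = 0x172C4 → wrap carry → 0x72C5
One's-complement sum = 0x72C5.
Checksum = ~0x72C5 & 0xFFFF = 0x8D3A.

8D3A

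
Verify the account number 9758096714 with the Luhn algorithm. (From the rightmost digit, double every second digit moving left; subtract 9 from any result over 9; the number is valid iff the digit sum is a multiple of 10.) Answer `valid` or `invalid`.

valid

From the right, keep odd positions and double even positions (subtract 9 from any doubled value over 9):
  doubled (positions 2,4,...): 2 3 0 1 9 → sum 15
  kept (positions 1,3,...): 4 7 9 8 7 → sum 35
Total = 50.
50 mod 10 = 0, so the number is valid.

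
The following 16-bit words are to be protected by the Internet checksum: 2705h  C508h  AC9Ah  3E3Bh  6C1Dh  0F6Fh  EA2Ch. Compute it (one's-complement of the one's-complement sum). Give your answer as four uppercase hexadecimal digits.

One's-complement addition (fold any carry out of bit 15 back into bit 0):
  0x2705 + 0xC508 = 0x0EC0D
  0xEC0D + 0xAC9A = 0x198A7 → wrap carry → 0x98A8
  0x98A8 + 0x3E3B = 0x0D6E3
  0xD6E3 + 0x6C1D = 0x14300 → wrap carry → 0x4301
  0x4301 + 0x0F6F = 0x05270
  0x5270 + 0xEA2C = 0x13C9C → wrap carry → 0x3C9D
One's-complement sum = 0x3C9D.
Checksum = ~0x3C9D & 0xFFFF = 0xC362.

C362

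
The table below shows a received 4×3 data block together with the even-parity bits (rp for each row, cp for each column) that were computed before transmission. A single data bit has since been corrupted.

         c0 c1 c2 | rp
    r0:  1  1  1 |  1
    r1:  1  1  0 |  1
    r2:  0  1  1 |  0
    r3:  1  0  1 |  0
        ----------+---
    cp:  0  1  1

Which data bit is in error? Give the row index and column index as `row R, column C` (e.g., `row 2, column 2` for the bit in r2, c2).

row 1, column 0

Recompute each row's even parity and compare to rp:
  r0: data parity 1, sent rp 1 → ok
  r1: data parity 0, sent rp 1 → mismatch
  r2: data parity 0, sent rp 0 → ok
  r3: data parity 0, sent rp 0 → ok
Recompute each column's even parity and compare to cp:
  c0: data parity 1, sent cp 0 → mismatch
  c1: data parity 1, sent cp 1 → ok
  c2: data parity 1, sent cp 1 → ok
Exactly one row (r1) and one column (c0) fail → the flipped bit is at their intersection.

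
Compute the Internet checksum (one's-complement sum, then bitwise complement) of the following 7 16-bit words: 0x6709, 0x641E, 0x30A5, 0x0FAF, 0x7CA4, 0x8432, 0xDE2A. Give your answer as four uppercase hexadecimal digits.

One's-complement addition (fold any carry out of bit 15 back into bit 0):
  0x6709 + 0x641E = 0x0CB27
  0xCB27 + 0x30A5 = 0x0FBCC
  0xFBCC + 0x0FAF = 0x10B7B → wrap carry → 0x0B7C
  0x0B7C + 0x7CA4 = 0x08820
  0x8820 + 0x8432 = 0x10C52 → wrap carry → 0x0C53
  0x0C53 + 0xDE2A = 0x0EA7D
One's-complement sum = 0xEA7D.
Checksum = ~0xEA7D & 0xFFFF = 0x1582.

1582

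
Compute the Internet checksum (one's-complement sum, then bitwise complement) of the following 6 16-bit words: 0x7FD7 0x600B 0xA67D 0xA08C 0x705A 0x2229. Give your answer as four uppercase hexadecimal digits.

One's-complement addition (fold any carry out of bit 15 back into bit 0):
  0x7FD7 + 0x600B = 0x0DFE2
  0xDFE2 + 0xA67D = 0x1865F → wrap carry → 0x8660
  0x8660 + 0xA08C = 0x126EC → wrap carry → 0x26ED
  0x26ED + 0x705A = 0x09747
  0x9747 + 0x2229 = 0x0B970
One's-complement sum = 0xB970.
Checksum = ~0xB970 & 0xFFFF = 0x468F.

468F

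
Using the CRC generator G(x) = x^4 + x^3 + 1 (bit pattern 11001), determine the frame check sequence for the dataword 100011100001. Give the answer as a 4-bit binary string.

Append 4 zeros: 1000111000010000. Divide by 11001 (XOR where the leading bit is 1):
  pos 0: 10001 XOR 11001 = 01000
  pos 1: 10001 XOR 11001 = 01000
  pos 2: 10001 XOR 11001 = 01000
  pos 3: 10000 XOR 11001 = 01001
  pos 4: 10010 XOR 11001 = 01011
  pos 5: 10110 XOR 11001 = 01111
  pos 6: 11110 XOR 11001 = 00111
  pos 8: 11110 XOR 11001 = 00111
  pos 10: 11100 XOR 11001 = 00101
Remainder (last 4 bits) = 1010. This is the CRC / FCS.

1010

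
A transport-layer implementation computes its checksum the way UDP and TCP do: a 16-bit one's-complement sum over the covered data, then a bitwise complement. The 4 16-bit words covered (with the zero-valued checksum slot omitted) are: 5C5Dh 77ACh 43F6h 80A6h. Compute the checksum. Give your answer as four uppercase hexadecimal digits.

6759

One's-complement addition (fold any carry out of bit 15 back into bit 0):
  0x5C5D + 0x77AC = 0x0D409
  0xD409 + 0x43F6 = 0x117FF → wrap carry → 0x1800
  0x1800 + 0x80A6 = 0x098A6
One's-complement sum = 0x98A6.
Checksum = ~0x98A6 & 0xFFFF = 0x6759.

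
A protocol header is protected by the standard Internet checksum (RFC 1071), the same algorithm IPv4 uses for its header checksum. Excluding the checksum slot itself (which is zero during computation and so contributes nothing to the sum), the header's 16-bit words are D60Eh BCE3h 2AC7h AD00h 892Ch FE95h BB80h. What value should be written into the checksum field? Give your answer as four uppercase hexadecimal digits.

One's-complement addition (fold any carry out of bit 15 back into bit 0):
  0xD60E + 0xBCE3 = 0x192F1 → wrap carry → 0x92F2
  0x92F2 + 0x2AC7 = 0x0BDB9
  0xBDB9 + 0xAD00 = 0x16AB9 → wrap carry → 0x6ABA
  0x6ABA + 0x892C = 0x0F3E6
  0xF3E6 + 0xFE95 = 0x1F27B → wrap carry → 0xF27C
  0xF27C + 0xBB80 = 0x1ADFC → wrap carry → 0xADFD
One's-complement sum = 0xADFD.
Checksum = ~0xADFD & 0xFFFF = 0x5202.

5202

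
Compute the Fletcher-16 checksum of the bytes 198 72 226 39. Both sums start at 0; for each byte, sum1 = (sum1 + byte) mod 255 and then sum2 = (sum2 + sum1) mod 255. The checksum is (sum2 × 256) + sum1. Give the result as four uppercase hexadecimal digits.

E019

Running sums (mod 255):
  after byte 0 (198): sum1=198, sum2=198
  after byte 1 (72): sum1=15, sum2=213
  after byte 2 (226): sum1=241, sum2=199
  after byte 3 (39): sum1=25, sum2=224
Checksum = sum2·256 + sum1 = 224·256 + 25 = 57369 = 0xE019.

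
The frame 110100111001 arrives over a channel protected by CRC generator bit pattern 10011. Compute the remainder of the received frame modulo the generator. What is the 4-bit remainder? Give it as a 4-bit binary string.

0000

Modulo-2 division of 110100111001 by 10011:
  pos 0: 11010 XOR 10011 = 01001
  pos 1: 10010 XOR 10011 = 00001
  pos 5: 11110 XOR 10011 = 01101
  pos 6: 11010 XOR 10011 = 01001
  pos 7: 10011 XOR 10011 = 00000
Remainder = 0000 (zero — the frame passes the CRC check).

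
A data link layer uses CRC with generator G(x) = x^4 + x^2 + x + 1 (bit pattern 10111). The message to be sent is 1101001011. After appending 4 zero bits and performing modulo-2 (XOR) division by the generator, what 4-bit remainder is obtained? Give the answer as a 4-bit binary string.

0101

Append 4 zeros: 11010010110000. Divide by 10111 (XOR where the leading bit is 1):
  pos 0: 11010 XOR 10111 = 01101
  pos 1: 11010 XOR 10111 = 01101
  pos 2: 11011 XOR 10111 = 01100
  pos 3: 11000 XOR 10111 = 01111
  pos 4: 11111 XOR 10111 = 01000
  pos 5: 10001 XOR 10111 = 00110
  pos 7: 11000 XOR 10111 = 01111
  pos 8: 11110 XOR 10111 = 01001
  pos 9: 10010 XOR 10111 = 00101
Remainder (last 4 bits) = 0101. This is the CRC / FCS.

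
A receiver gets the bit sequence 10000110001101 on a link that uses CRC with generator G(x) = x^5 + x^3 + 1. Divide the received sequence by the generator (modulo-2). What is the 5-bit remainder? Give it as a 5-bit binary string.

Modulo-2 division of 10000110001101 by 101001:
  pos 0: 100001 XOR 101001 = 001000
  pos 2: 100010 XOR 101001 = 001011
  pos 4: 101100 XOR 101001 = 000101
  pos 7: 101110 XOR 101001 = 000111
Remainder = 01111 (nonzero — an error is detected).

01111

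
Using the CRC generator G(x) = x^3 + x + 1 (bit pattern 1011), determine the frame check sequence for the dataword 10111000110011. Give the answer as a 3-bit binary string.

Append 3 zeros: 10111000110011000. Divide by 1011 (XOR where the leading bit is 1):
  pos 0: 1011 XOR 1011 = 0000
  pos 4: 1000 XOR 1011 = 0011
  pos 6: 1111 XOR 1011 = 0100
  pos 7: 1000 XOR 1011 = 0011
  pos 9: 1101 XOR 1011 = 0110
  pos 10: 1101 XOR 1011 = 0110
  pos 11: 1100 XOR 1011 = 0111
  pos 12: 1110 XOR 1011 = 0101
  pos 13: 1010 XOR 1011 = 0001
Remainder (last 3 bits) = 001. This is the CRC / FCS.

001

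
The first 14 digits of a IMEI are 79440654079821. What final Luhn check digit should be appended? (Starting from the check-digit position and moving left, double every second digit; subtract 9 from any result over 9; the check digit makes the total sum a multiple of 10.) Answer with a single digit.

Partial digits right→left: 1 2 8 9 7 0 4 5 6 0 4 4 9 7
Double every second digit counting from the check-digit position (so the 1st, 3rd, 5th, ... of the partial from the right).
  doubled (with −9 where >9): 2 7 5 8 3 8 9 → sum 42
  kept as-is: 2 9 0 5 0 4 7 → sum 27
Total = 42 + 27 = 69.
Check digit = (10 − (69 mod 10)) mod 10 = 1.

1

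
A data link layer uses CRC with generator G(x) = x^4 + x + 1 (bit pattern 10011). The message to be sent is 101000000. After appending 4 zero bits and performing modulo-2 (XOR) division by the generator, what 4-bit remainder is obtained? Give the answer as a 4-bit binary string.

Append 4 zeros: 1010000000000. Divide by 10011 (XOR where the leading bit is 1):
  pos 0: 10100 XOR 10011 = 00111
  pos 2: 11100 XOR 10011 = 01111
  pos 3: 11110 XOR 10011 = 01101
  pos 4: 11010 XOR 10011 = 01001
  pos 5: 10010 XOR 10011 = 00001
Remainder (last 4 bits) = 1000. This is the CRC / FCS.

1000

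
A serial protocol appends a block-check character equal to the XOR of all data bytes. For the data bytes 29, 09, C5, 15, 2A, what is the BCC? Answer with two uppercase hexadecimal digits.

DA

XOR the bytes together:
  start with 0x29
  0x29 ⊕ 0x09 = 0x20
  0x20 ⊕ 0xC5 = 0xE5
  0xE5 ⊕ 0x15 = 0xF0
  0xF0 ⊕ 0x2A = 0xDA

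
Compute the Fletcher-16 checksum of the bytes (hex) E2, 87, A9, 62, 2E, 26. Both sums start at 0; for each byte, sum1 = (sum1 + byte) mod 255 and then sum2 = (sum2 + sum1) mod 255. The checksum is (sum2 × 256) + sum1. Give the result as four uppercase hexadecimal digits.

Running sums (mod 255):
  after byte 0 (E2): sum1=226, sum2=226
  after byte 1 (87): sum1=106, sum2=77
  after byte 2 (A9): sum1=20, sum2=97
  after byte 3 (62): sum1=118, sum2=215
  after byte 4 (2E): sum1=164, sum2=124
  after byte 5 (26): sum1=202, sum2=71
Checksum = sum2·256 + sum1 = 71·256 + 202 = 18378 = 0x47CA.

47CA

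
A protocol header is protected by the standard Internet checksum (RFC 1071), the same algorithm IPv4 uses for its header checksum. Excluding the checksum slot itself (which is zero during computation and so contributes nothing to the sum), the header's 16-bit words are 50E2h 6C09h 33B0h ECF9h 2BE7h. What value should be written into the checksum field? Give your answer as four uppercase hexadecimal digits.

One's-complement addition (fold any carry out of bit 15 back into bit 0):
  0x50E2 + 0x6C09 = 0x0BCEB
  0xBCEB + 0x33B0 = 0x0F09B
  0xF09B + 0xECF9 = 0x1DD94 → wrap carry → 0xDD95
  0xDD95 + 0x2BE7 = 0x1097C → wrap carry → 0x097D
One's-complement sum = 0x097D.
Checksum = ~0x097D & 0xFFFF = 0xF682.

F682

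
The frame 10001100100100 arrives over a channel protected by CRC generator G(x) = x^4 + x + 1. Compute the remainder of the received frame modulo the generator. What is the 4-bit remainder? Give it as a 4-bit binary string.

0000

Modulo-2 division of 10001100100100 by 10011:
  pos 0: 10001 XOR 10011 = 00010
  pos 3: 10100 XOR 10011 = 00111
  pos 5: 11110 XOR 10011 = 01101
  pos 6: 11010 XOR 10011 = 01001
  pos 7: 10011 XOR 10011 = 00000
Remainder = 0000 (zero — the frame passes the CRC check).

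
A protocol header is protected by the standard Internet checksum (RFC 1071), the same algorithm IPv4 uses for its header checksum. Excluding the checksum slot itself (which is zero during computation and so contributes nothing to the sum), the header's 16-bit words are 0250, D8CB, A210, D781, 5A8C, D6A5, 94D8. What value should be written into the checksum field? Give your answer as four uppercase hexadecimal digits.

One's-complement addition (fold any carry out of bit 15 back into bit 0):
  0x0250 + 0xD8CB = 0x0DB1B
  0xDB1B + 0xA210 = 0x17D2B → wrap carry → 0x7D2C
  0x7D2C + 0xD781 = 0x154AD → wrap carry → 0x54AE
  0x54AE + 0x5A8C = 0x0AF3A
  0xAF3A + 0xD6A5 = 0x185DF → wrap carry → 0x85E0
  0x85E0 + 0x94D8 = 0x11AB8 → wrap carry → 0x1AB9
One's-complement sum = 0x1AB9.
Checksum = ~0x1AB9 & 0xFFFF = 0xE546.

E546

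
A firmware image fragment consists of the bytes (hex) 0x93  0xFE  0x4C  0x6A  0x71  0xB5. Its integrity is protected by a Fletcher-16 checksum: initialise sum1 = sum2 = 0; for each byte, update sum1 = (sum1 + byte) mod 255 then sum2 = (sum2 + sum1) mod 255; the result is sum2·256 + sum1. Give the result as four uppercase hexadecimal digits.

Running sums (mod 255):
  after byte 0 (0x93): sum1=147, sum2=147
  after byte 1 (0xFE): sum1=146, sum2=38
  after byte 2 (0x4C): sum1=222, sum2=5
  after byte 3 (0x6A): sum1=73, sum2=78
  after byte 4 (0x71): sum1=186, sum2=9
  after byte 5 (0xB5): sum1=112, sum2=121
Checksum = sum2·256 + sum1 = 121·256 + 112 = 31088 = 0x7970.

7970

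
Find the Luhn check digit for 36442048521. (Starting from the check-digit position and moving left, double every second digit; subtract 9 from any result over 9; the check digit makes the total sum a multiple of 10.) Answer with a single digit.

Partial digits right→left: 1 2 5 8 4 0 2 4 4 6 3
Double every second digit counting from the check-digit position (so the 1st, 3rd, 5th, ... of the partial from the right).
  doubled (with −9 where >9): 2 1 8 4 8 6 → sum 29
  kept as-is: 2 8 0 4 6 → sum 20
Total = 29 + 20 = 49.
Check digit = (10 − (49 mod 10)) mod 10 = 1.

1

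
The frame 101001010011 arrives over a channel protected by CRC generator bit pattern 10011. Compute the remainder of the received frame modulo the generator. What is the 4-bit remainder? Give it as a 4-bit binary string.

Modulo-2 division of 101001010011 by 10011:
  pos 0: 10100 XOR 10011 = 00111
  pos 2: 11110 XOR 10011 = 01101
  pos 3: 11011 XOR 10011 = 01000
  pos 4: 10000 XOR 10011 = 00011
  pos 7: 11011 XOR 10011 = 01000
Remainder = 1000 (nonzero — an error is detected).

1000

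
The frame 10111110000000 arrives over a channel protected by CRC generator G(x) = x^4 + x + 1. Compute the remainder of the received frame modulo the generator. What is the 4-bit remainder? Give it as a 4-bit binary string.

0000

Modulo-2 division of 10111110000000 by 10011:
  pos 0: 10111 XOR 10011 = 00100
  pos 2: 10011 XOR 10011 = 00000
Remainder = 0000 (zero — the frame passes the CRC check).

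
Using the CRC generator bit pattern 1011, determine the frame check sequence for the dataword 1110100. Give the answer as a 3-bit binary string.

000

Append 3 zeros: 1110100000. Divide by 1011 (XOR where the leading bit is 1):
  pos 0: 1110 XOR 1011 = 0101
  pos 1: 1011 XOR 1011 = 0000
Remainder (last 3 bits) = 000. This is the CRC / FCS.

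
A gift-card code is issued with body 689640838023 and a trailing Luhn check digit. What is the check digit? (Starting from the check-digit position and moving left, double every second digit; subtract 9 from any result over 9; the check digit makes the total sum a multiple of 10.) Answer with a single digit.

Partial digits right→left: 3 2 0 8 3 8 0 4 6 9 8 6
Double every second digit counting from the check-digit position (so the 1st, 3rd, 5th, ... of the partial from the right).
  doubled (with −9 where >9): 6 0 6 0 3 7 → sum 22
  kept as-is: 2 8 8 4 9 6 → sum 37
Total = 22 + 37 = 59.
Check digit = (10 − (59 mod 10)) mod 10 = 1.

1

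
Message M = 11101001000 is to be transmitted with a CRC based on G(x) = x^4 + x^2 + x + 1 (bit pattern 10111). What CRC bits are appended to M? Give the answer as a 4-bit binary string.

1101

Append 4 zeros: 111010010000000. Divide by 10111 (XOR where the leading bit is 1):
  pos 0: 11101 XOR 10111 = 01010
  pos 1: 10100 XOR 10111 = 00011
  pos 4: 11010 XOR 10111 = 01101
  pos 5: 11010 XOR 10111 = 01101
  pos 6: 11010 XOR 10111 = 01101
  pos 7: 11010 XOR 10111 = 01101
  pos 8: 11010 XOR 10111 = 01101
  pos 9: 11010 XOR 10111 = 01101
  pos 10: 11010 XOR 10111 = 01101
Remainder (last 4 bits) = 1101. This is the CRC / FCS.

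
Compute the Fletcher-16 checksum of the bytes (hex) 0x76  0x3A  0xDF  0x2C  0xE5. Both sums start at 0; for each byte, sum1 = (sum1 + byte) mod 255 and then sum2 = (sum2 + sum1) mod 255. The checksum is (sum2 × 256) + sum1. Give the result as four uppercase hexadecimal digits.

Running sums (mod 255):
  after byte 0 (0x76): sum1=118, sum2=118
  after byte 1 (0x3A): sum1=176, sum2=39
  after byte 2 (0xDF): sum1=144, sum2=183
  after byte 3 (0x2C): sum1=188, sum2=116
  after byte 4 (0xE5): sum1=162, sum2=23
Checksum = sum2·256 + sum1 = 23·256 + 162 = 6050 = 0x17A2.

17A2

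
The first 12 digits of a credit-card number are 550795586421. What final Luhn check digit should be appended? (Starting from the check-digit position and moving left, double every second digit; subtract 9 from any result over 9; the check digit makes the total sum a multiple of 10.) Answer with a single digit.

9

Partial digits right→left: 1 2 4 6 8 5 5 9 7 0 5 5
Double every second digit counting from the check-digit position (so the 1st, 3rd, 5th, ... of the partial from the right).
  doubled (with −9 where >9): 2 8 7 1 5 1 → sum 24
  kept as-is: 2 6 5 9 0 5 → sum 27
Total = 24 + 27 = 51.
Check digit = (10 − (51 mod 10)) mod 10 = 9.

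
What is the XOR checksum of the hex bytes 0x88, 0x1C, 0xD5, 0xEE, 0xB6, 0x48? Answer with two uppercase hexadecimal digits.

XOR the bytes together:
  start with 0x88
  0x88 ⊕ 0x1C = 0x94
  0x94 ⊕ 0xD5 = 0x41
  0x41 ⊕ 0xEE = 0xAF
  0xAF ⊕ 0xB6 = 0x19
  0x19 ⊕ 0x48 = 0x51

51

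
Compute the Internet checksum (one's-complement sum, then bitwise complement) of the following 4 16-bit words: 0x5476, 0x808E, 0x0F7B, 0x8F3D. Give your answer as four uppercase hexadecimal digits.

8C42

One's-complement addition (fold any carry out of bit 15 back into bit 0):
  0x5476 + 0x808E = 0x0D504
  0xD504 + 0x0F7B = 0x0E47F
  0xE47F + 0x8F3D = 0x173BC → wrap carry → 0x73BD
One's-complement sum = 0x73BD.
Checksum = ~0x73BD & 0xFFFF = 0x8C42.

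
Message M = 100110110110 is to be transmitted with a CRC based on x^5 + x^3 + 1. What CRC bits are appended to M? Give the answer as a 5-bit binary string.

Append 5 zeros: 10011011011000000. Divide by 101001 (XOR where the leading bit is 1):
  pos 0: 100110 XOR 101001 = 001111
  pos 2: 111111 XOR 101001 = 010110
  pos 3: 101100 XOR 101001 = 000101
  pos 6: 101110 XOR 101001 = 000111
  pos 9: 111000 XOR 101001 = 010001
  pos 10: 100010 XOR 101001 = 001011
Remainder (last 5 bits) = 10110. This is the CRC / FCS.

10110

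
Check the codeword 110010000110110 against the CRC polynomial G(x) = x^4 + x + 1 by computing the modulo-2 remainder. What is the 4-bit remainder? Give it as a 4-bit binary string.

0000

Modulo-2 division of 110010000110110 by 10011:
  pos 0: 11001 XOR 10011 = 01010
  pos 1: 10100 XOR 10011 = 00111
  pos 3: 11100 XOR 10011 = 01111
  pos 4: 11110 XOR 10011 = 01101
  pos 5: 11011 XOR 10011 = 01000
  pos 6: 10001 XOR 10011 = 00010
  pos 9: 10011 XOR 10011 = 00000
Remainder = 0000 (zero — the frame passes the CRC check).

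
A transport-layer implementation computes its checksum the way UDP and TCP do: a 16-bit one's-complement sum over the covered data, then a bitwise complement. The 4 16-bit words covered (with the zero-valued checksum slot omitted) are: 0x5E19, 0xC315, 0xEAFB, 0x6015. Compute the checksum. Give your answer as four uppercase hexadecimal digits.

One's-complement addition (fold any carry out of bit 15 back into bit 0):
  0x5E19 + 0xC315 = 0x1212E → wrap carry → 0x212F
  0x212F + 0xEAFB = 0x10C2A → wrap carry → 0x0C2B
  0x0C2B + 0x6015 = 0x06C40
One's-complement sum = 0x6C40.
Checksum = ~0x6C40 & 0xFFFF = 0x93BF.

93BF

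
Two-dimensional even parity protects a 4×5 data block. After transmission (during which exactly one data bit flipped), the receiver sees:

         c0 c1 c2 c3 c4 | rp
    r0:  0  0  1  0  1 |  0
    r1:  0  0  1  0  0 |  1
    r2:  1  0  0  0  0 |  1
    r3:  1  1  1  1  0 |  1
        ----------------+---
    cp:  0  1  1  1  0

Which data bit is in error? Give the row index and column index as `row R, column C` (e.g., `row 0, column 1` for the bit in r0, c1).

Recompute each row's even parity and compare to rp:
  r0: data parity 0, sent rp 0 → ok
  r1: data parity 1, sent rp 1 → ok
  r2: data parity 1, sent rp 1 → ok
  r3: data parity 0, sent rp 1 → mismatch
Recompute each column's even parity and compare to cp:
  c0: data parity 0, sent cp 0 → ok
  c1: data parity 1, sent cp 1 → ok
  c2: data parity 1, sent cp 1 → ok
  c3: data parity 1, sent cp 1 → ok
  c4: data parity 1, sent cp 0 → mismatch
Exactly one row (r3) and one column (c4) fail → the flipped bit is at their intersection.

row 3, column 4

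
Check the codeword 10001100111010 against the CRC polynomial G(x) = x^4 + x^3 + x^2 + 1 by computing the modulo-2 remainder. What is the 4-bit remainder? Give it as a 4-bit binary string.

1000

Modulo-2 division of 10001100111010 by 11101:
  pos 0: 10001 XOR 11101 = 01100
  pos 1: 11001 XOR 11101 = 00100
  pos 3: 10000 XOR 11101 = 01101
  pos 4: 11011 XOR 11101 = 00110
  pos 6: 11011 XOR 11101 = 00110
  pos 8: 11001 XOR 11101 = 00100
Remainder = 1000 (nonzero — an error is detected).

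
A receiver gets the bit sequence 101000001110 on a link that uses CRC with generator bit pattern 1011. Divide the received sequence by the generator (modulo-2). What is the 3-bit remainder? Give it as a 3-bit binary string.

111

Modulo-2 division of 101000001110 by 1011:
  pos 0: 1010 XOR 1011 = 0001
  pos 3: 1000 XOR 1011 = 0011
  pos 5: 1101 XOR 1011 = 0110
  pos 6: 1101 XOR 1011 = 0110
  pos 7: 1101 XOR 1011 = 0110
  pos 8: 1100 XOR 1011 = 0111
Remainder = 111 (nonzero — an error is detected).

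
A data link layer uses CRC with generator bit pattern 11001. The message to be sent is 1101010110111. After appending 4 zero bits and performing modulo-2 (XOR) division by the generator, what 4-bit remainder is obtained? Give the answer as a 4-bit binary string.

1110

Append 4 zeros: 11010101101110000. Divide by 11001 (XOR where the leading bit is 1):
  pos 0: 11010 XOR 11001 = 00011
  pos 3: 11101 XOR 11001 = 00100
  pos 5: 10010 XOR 11001 = 01011
  pos 6: 10111 XOR 11001 = 01110
  pos 7: 11101 XOR 11001 = 00100
  pos 9: 10010 XOR 11001 = 01011
  pos 10: 10110 XOR 11001 = 01111
  pos 11: 11110 XOR 11001 = 00111
Remainder (last 4 bits) = 1110. This is the CRC / FCS.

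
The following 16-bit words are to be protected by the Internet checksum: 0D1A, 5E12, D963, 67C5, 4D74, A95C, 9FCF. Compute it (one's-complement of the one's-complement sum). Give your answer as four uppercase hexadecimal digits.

One's-complement addition (fold any carry out of bit 15 back into bit 0):
  0x0D1A + 0x5E12 = 0x06B2C
  0x6B2C + 0xD963 = 0x1448F → wrap carry → 0x4490
  0x4490 + 0x67C5 = 0x0AC55
  0xAC55 + 0x4D74 = 0x0F9C9
  0xF9C9 + 0xA95C = 0x1A325 → wrap carry → 0xA326
  0xA326 + 0x9FCF = 0x142F5 → wrap carry → 0x42F6
One's-complement sum = 0x42F6.
Checksum = ~0x42F6 & 0xFFFF = 0xBD09.

BD09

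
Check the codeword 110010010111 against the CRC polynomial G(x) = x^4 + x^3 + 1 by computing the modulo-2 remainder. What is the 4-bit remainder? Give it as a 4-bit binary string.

1110

Modulo-2 division of 110010010111 by 11001:
  pos 0: 11001 XOR 11001 = 00000
  pos 7: 10111 XOR 11001 = 01110
Remainder = 1110 (nonzero — an error is detected).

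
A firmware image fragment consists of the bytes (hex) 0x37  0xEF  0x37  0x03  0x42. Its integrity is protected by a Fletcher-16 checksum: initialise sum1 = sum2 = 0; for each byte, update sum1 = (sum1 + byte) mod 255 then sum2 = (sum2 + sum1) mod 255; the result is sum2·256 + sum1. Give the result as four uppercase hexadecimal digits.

Running sums (mod 255):
  after byte 0 (0x37): sum1=55, sum2=55
  after byte 1 (0xEF): sum1=39, sum2=94
  after byte 2 (0x37): sum1=94, sum2=188
  after byte 3 (0x03): sum1=97, sum2=30
  after byte 4 (0x42): sum1=163, sum2=193
Checksum = sum2·256 + sum1 = 193·256 + 163 = 49571 = 0xC1A3.

C1A3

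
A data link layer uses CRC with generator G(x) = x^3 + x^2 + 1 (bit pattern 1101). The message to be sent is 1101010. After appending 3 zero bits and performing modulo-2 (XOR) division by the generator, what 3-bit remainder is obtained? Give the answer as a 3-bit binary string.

111

Append 3 zeros: 1101010000. Divide by 1101 (XOR where the leading bit is 1):
  pos 0: 1101 XOR 1101 = 0000
  pos 5: 1000 XOR 1101 = 0101
  pos 6: 1010 XOR 1101 = 0111
Remainder (last 3 bits) = 111. This is the CRC / FCS.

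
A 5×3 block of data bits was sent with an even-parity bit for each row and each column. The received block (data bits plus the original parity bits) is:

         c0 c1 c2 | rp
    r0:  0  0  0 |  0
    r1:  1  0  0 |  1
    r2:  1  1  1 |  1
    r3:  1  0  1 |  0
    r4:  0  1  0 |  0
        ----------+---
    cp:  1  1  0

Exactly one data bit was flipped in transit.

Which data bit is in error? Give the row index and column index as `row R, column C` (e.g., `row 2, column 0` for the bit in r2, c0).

Recompute each row's even parity and compare to rp:
  r0: data parity 0, sent rp 0 → ok
  r1: data parity 1, sent rp 1 → ok
  r2: data parity 1, sent rp 1 → ok
  r3: data parity 0, sent rp 0 → ok
  r4: data parity 1, sent rp 0 → mismatch
Recompute each column's even parity and compare to cp:
  c0: data parity 1, sent cp 1 → ok
  c1: data parity 0, sent cp 1 → mismatch
  c2: data parity 0, sent cp 0 → ok
Exactly one row (r4) and one column (c1) fail → the flipped bit is at their intersection.

row 4, column 1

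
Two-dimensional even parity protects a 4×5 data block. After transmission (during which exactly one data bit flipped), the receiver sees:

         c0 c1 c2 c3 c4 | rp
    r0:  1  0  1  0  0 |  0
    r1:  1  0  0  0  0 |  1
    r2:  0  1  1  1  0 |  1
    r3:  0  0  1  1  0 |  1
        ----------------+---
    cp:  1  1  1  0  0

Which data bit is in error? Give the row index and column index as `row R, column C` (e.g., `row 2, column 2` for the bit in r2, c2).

Recompute each row's even parity and compare to rp:
  r0: data parity 0, sent rp 0 → ok
  r1: data parity 1, sent rp 1 → ok
  r2: data parity 1, sent rp 1 → ok
  r3: data parity 0, sent rp 1 → mismatch
Recompute each column's even parity and compare to cp:
  c0: data parity 0, sent cp 1 → mismatch
  c1: data parity 1, sent cp 1 → ok
  c2: data parity 1, sent cp 1 → ok
  c3: data parity 0, sent cp 0 → ok
  c4: data parity 0, sent cp 0 → ok
Exactly one row (r3) and one column (c0) fail → the flipped bit is at their intersection.

row 3, column 0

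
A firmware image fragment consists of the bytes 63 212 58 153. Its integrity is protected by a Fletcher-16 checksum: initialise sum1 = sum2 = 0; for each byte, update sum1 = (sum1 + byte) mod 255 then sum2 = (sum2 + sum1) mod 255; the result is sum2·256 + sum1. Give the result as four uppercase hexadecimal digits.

Running sums (mod 255):
  after byte 0 (63): sum1=63, sum2=63
  after byte 1 (212): sum1=20, sum2=83
  after byte 2 (58): sum1=78, sum2=161
  after byte 3 (153): sum1=231, sum2=137
Checksum = sum2·256 + sum1 = 137·256 + 231 = 35303 = 0x89E7.

89E7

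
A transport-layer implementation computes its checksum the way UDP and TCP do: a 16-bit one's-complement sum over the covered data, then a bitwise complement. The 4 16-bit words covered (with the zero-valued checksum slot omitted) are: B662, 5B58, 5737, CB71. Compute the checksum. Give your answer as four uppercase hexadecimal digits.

One's-complement addition (fold any carry out of bit 15 back into bit 0):
  0xB662 + 0x5B58 = 0x111BA → wrap carry → 0x11BB
  0x11BB + 0x5737 = 0x068F2
  0x68F2 + 0xCB71 = 0x13463 → wrap carry → 0x3464
One's-complement sum = 0x3464.
Checksum = ~0x3464 & 0xFFFF = 0xCB9B.

CB9B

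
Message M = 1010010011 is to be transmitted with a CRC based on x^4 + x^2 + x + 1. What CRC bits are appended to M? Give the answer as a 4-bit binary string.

Append 4 zeros: 10100100110000. Divide by 10111 (XOR where the leading bit is 1):
  pos 0: 10100 XOR 10111 = 00011
  pos 3: 11100 XOR 10111 = 01011
  pos 4: 10111 XOR 10111 = 00000
  pos 9: 10000 XOR 10111 = 00111
Remainder (last 4 bits) = 0111. This is the CRC / FCS.

0111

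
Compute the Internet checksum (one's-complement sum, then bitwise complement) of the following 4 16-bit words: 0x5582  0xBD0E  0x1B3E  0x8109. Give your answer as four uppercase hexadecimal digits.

5127

One's-complement addition (fold any carry out of bit 15 back into bit 0):
  0x5582 + 0xBD0E = 0x11290 → wrap carry → 0x1291
  0x1291 + 0x1B3E = 0x02DCF
  0x2DCF + 0x8109 = 0x0AED8
One's-complement sum = 0xAED8.
Checksum = ~0xAED8 & 0xFFFF = 0x5127.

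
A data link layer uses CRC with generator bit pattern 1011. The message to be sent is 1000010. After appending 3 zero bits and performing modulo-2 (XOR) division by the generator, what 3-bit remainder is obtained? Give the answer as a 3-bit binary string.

Append 3 zeros: 1000010000. Divide by 1011 (XOR where the leading bit is 1):
  pos 0: 1000 XOR 1011 = 0011
  pos 2: 1101 XOR 1011 = 0110
  pos 3: 1100 XOR 1011 = 0111
  pos 4: 1110 XOR 1011 = 0101
  pos 5: 1010 XOR 1011 = 0001
Remainder (last 3 bits) = 010. This is the CRC / FCS.

010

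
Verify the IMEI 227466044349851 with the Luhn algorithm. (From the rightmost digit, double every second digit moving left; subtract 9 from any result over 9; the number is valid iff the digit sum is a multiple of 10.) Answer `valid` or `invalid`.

From the right, keep odd positions and double even positions (subtract 9 from any doubled value over 9):
  doubled (positions 2,4,...): 1 9 6 8 3 8 4 → sum 39
  kept (positions 1,3,...): 1 8 4 4 0 6 7 2 → sum 32
Total = 71.
71 mod 10 = 1, so the number is invalid.

invalid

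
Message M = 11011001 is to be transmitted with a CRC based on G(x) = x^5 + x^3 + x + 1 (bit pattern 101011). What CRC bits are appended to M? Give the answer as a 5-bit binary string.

01110

Append 5 zeros: 1101100100000. Divide by 101011 (XOR where the leading bit is 1):
  pos 0: 110110 XOR 101011 = 011101
  pos 1: 111010 XOR 101011 = 010001
  pos 2: 100011 XOR 101011 = 001000
  pos 4: 100000 XOR 101011 = 001011
  pos 6: 101100 XOR 101011 = 000111
Remainder (last 5 bits) = 01110. This is the CRC / FCS.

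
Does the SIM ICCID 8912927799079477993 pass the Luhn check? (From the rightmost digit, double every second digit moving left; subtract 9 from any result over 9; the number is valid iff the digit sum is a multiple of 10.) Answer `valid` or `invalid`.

valid

From the right, keep odd positions and double even positions (subtract 9 from any doubled value over 9):
  doubled (positions 2,4,...): 9 5 8 5 9 5 4 4 9 → sum 58
  kept (positions 1,3,...): 3 9 7 9 0 9 7 9 1 8 → sum 62
Total = 120.
120 mod 10 = 0, so the number is valid.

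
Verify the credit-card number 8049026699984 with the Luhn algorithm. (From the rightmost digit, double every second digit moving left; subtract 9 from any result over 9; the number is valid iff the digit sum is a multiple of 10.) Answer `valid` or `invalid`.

From the right, keep odd positions and double even positions (subtract 9 from any doubled value over 9):
  doubled (positions 2,4,...): 7 9 3 4 9 0 → sum 32
  kept (positions 1,3,...): 4 9 9 6 0 4 8 → sum 40
Total = 72.
72 mod 10 = 2, so the number is invalid.

invalid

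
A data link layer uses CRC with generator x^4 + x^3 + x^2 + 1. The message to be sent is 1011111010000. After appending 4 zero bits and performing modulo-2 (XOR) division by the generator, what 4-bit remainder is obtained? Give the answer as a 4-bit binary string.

1011

Append 4 zeros: 10111110100000000. Divide by 11101 (XOR where the leading bit is 1):
  pos 0: 10111 XOR 11101 = 01010
  pos 1: 10101 XOR 11101 = 01000
  pos 2: 10001 XOR 11101 = 01100
  pos 3: 11000 XOR 11101 = 00101
  pos 5: 10110 XOR 11101 = 01011
  pos 6: 10110 XOR 11101 = 01011
  pos 7: 10110 XOR 11101 = 01011
  pos 8: 10110 XOR 11101 = 01011
  pos 9: 10110 XOR 11101 = 01011
  pos 10: 10110 XOR 11101 = 01011
  pos 11: 10110 XOR 11101 = 01011
  pos 12: 10110 XOR 11101 = 01011
Remainder (last 4 bits) = 1011. This is the CRC / FCS.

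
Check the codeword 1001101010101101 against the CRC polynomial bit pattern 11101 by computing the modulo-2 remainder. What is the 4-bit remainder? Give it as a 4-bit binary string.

Modulo-2 division of 1001101010101101 by 11101:
  pos 0: 10011 XOR 11101 = 01110
  pos 1: 11100 XOR 11101 = 00001
  pos 5: 11010 XOR 11101 = 00111
  pos 7: 11110 XOR 11101 = 00011
  pos 10: 11110 XOR 11101 = 00011
Remainder = 0111 (nonzero — an error is detected).

0111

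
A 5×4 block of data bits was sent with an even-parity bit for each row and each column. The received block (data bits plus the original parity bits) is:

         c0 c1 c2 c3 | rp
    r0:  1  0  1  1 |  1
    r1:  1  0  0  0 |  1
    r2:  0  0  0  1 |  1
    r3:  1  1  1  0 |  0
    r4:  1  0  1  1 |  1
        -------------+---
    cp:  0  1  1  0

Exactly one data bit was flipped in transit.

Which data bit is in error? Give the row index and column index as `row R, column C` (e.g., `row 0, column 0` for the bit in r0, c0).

Recompute each row's even parity and compare to rp:
  r0: data parity 1, sent rp 1 → ok
  r1: data parity 1, sent rp 1 → ok
  r2: data parity 1, sent rp 1 → ok
  r3: data parity 1, sent rp 0 → mismatch
  r4: data parity 1, sent rp 1 → ok
Recompute each column's even parity and compare to cp:
  c0: data parity 0, sent cp 0 → ok
  c1: data parity 1, sent cp 1 → ok
  c2: data parity 1, sent cp 1 → ok
  c3: data parity 1, sent cp 0 → mismatch
Exactly one row (r3) and one column (c3) fail → the flipped bit is at their intersection.

row 3, column 3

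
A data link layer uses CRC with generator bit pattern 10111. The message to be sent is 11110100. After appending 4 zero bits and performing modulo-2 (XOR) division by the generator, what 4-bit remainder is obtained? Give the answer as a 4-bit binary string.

0010

Append 4 zeros: 111101000000. Divide by 10111 (XOR where the leading bit is 1):
  pos 0: 11110 XOR 10111 = 01001
  pos 1: 10011 XOR 10111 = 00100
  pos 3: 10000 XOR 10111 = 00111
  pos 5: 11100 XOR 10111 = 01011
  pos 6: 10110 XOR 10111 = 00001
Remainder (last 4 bits) = 0010. This is the CRC / FCS.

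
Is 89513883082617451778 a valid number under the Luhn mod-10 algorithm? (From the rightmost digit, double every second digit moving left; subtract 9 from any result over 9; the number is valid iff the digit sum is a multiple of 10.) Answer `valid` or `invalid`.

invalid

From the right, keep odd positions and double even positions (subtract 9 from any doubled value over 9):
  doubled (positions 2,4,...): 5 2 8 2 4 0 7 6 1 7 → sum 42
  kept (positions 1,3,...): 8 7 5 7 6 8 3 8 1 9 → sum 62
Total = 104.
104 mod 10 = 4, so the number is invalid.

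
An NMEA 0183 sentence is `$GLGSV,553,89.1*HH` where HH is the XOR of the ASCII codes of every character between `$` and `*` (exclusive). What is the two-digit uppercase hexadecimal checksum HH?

64

XOR the ASCII codes of the payload characters:
  'G' = 0x47 → acc = 0x47
  'L' = 0x4C → acc = 0x0B
  'G' = 0x47 → acc = 0x4C
  'S' = 0x53 → acc = 0x1F
  'V' = 0x56 → acc = 0x49
  ',' = 0x2C → acc = 0x65
  '5' = 0x35 → acc = 0x50
  '5' = 0x35 → acc = 0x65
  '3' = 0x33 → acc = 0x56
  ',' = 0x2C → acc = 0x7A
  '8' = 0x38 → acc = 0x42
  '9' = 0x39 → acc = 0x7B
  '.' = 0x2E → acc = 0x55
  '1' = 0x31 → acc = 0x64
Checksum = 0x64.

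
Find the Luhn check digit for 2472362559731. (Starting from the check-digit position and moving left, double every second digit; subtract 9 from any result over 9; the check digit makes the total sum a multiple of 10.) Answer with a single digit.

Partial digits right→left: 1 3 7 9 5 5 2 6 3 2 7 4 2
Double every second digit counting from the check-digit position (so the 1st, 3rd, 5th, ... of the partial from the right).
  doubled (with −9 where >9): 2 5 1 4 6 5 4 → sum 27
  kept as-is: 3 9 5 6 2 4 → sum 29
Total = 27 + 29 = 56.
Check digit = (10 − (56 mod 10)) mod 10 = 4.

4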